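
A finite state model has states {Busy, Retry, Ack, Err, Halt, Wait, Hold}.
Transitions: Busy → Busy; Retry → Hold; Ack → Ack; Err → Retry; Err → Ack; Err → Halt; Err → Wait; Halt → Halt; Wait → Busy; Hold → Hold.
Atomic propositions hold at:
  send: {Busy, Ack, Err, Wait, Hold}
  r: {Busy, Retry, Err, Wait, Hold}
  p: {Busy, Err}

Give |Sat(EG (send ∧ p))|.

1

Sat(send ∧ p) = {Busy, Err}
EG (send ∧ p): greatest fixpoint, start Z0 = {Busy, Err}, keep only states in Sat with some successor in Z. Z1 = {Busy}; fixed.
Sat(EG (send ∧ p)) = {Busy}
|Sat(EG (send ∧ p))| = |{Busy}| = 1.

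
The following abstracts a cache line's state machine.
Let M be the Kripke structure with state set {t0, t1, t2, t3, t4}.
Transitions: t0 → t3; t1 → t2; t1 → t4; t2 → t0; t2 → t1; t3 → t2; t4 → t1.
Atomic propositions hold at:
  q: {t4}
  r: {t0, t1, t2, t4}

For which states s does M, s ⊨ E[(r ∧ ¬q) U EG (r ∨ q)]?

{t1, t2, t4}

Sat(¬q) = {t0, t1, t2, t3}
Sat(r ∧ ¬q) = {t0, t1, t2}
Sat(r ∨ q) = {t0, t1, t2, t4}
EG (r ∨ q): greatest fixpoint, start Z0 = {t0, t1, t2, t4}, keep only states in Sat with some successor in Z. Z1 = {t1, t2, t4}; fixed.
Sat(EG (r ∨ q)) = {t1, t2, t4}
E[(r ∧ ¬q) U EG (r ∨ q)]: least fixpoint, start Z0 = Sat(EG (r ∨ q)) = {t1, t2, t4}, add states in Sat(r ∧ ¬q) with some successor in Z. Already a fixed point.
Sat(E[(r ∧ ¬q) U EG (r ∨ q)]) = {t1, t2, t4}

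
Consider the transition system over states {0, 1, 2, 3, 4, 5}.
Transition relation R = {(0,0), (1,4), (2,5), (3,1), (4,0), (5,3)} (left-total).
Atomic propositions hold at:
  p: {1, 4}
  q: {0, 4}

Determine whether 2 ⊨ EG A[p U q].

No

A[p U q]: least fixpoint, start Z0 = Sat(q) = {0, 4}, add states in Sat(p) with every successor in Z. Z1 = {0, 1, 4}; fixed.
Sat(A[p U q]) = {0, 1, 4}
EG A[p U q]: greatest fixpoint, start Z0 = {0, 1, 4}, keep only states in Sat with some successor in Z. Already a fixed point.
Sat(EG A[p U q]) = {0, 1, 4}
2 ∉ Sat(EG A[p U q]) = {0, 1, 4}, so the formula does not hold at 2.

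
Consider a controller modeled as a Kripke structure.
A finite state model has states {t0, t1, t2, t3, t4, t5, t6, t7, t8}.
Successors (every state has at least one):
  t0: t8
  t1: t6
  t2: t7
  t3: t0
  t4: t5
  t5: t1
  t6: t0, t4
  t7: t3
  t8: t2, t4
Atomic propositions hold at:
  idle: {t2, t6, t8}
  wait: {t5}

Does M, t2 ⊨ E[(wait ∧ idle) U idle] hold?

Yes

Sat(wait ∧ idle) = ∅
E[(wait ∧ idle) U idle]: least fixpoint, start Z0 = Sat(idle) = {t2, t6, t8}, add states in Sat(wait ∧ idle) with some successor in Z. Already a fixed point.
Sat(E[(wait ∧ idle) U idle]) = {t2, t6, t8}
t2 ∈ Sat(E[(wait ∧ idle) U idle]) = {t2, t6, t8}, so the formula holds at t2.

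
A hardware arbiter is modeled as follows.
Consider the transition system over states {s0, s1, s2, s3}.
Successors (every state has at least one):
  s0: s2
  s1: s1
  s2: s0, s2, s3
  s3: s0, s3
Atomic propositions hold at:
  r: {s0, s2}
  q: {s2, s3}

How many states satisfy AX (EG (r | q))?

Sat(r | q) = {s0, s2, s3}
EG (r | q): greatest fixpoint, start Z0 = {s0, s2, s3}, keep only states in Sat with some successor in Z. Already a fixed point.
Sat(EG (r | q)) = {s0, s2, s3}
Sat(AX (EG (r | q))) = {s : every successor in {s0, s2, s3}} = {s0, s2, s3}
|Sat(AX (EG (r | q)))| = |{s0, s2, s3}| = 3.

3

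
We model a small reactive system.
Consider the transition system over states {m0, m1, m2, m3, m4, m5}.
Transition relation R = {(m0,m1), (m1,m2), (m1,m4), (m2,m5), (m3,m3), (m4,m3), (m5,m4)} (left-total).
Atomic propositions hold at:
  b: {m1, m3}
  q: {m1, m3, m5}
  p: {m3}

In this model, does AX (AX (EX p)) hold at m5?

Sat(EX p) = {s : some successor in {m3}} = {m3, m4}
Sat(AX (EX p)) = {s : every successor in {m3, m4}} = {m3, m4, m5}
Sat(AX (AX (EX p))) = {s : every successor in {m3, m4, m5}} = {m2, m3, m4, m5}
m5 ∈ Sat(AX (AX (EX p))) = {m2, m3, m4, m5}, so the formula holds at m5.

Yes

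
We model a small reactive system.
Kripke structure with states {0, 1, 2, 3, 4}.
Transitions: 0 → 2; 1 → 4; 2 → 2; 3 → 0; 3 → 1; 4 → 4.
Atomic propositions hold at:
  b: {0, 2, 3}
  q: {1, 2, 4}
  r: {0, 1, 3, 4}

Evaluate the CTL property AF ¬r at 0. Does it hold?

Sat(¬r) = {2}
AF ¬r: least fixpoint, start Z0 = {2}, add states with every successor in Z. Z1 = {0, 2}; fixed.
Sat(AF ¬r) = {0, 2}
0 ∈ Sat(AF ¬r) = {0, 2}, so the formula holds at 0.

Yes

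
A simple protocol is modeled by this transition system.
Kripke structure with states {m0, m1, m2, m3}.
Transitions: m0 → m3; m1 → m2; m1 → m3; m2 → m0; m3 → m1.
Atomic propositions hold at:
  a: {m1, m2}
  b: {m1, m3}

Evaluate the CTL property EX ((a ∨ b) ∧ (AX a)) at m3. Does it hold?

No

Sat(a ∨ b) = {m1, m2, m3}
Sat(AX a) = {s : every successor in {m1, m2}} = {m3}
Sat((a ∨ b) ∧ (AX a)) = {m3}
Sat(EX ((a ∨ b) ∧ (AX a))) = {s : some successor in {m3}} = {m0, m1}
m3 ∉ Sat(EX ((a ∨ b) ∧ (AX a))) = {m0, m1}, so the formula does not hold at m3.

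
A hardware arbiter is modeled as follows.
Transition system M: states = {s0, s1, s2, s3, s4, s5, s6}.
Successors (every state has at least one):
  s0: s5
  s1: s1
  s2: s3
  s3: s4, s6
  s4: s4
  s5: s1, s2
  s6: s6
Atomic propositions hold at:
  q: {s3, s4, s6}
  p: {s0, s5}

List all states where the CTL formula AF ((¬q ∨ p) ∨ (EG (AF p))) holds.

Sat(¬q) = {s0, s1, s2, s5}
Sat(¬q ∨ p) = {s0, s1, s2, s5}
AF p: least fixpoint, start Z0 = {s0, s5}, add states with every successor in Z. Already a fixed point.
Sat(AF p) = {s0, s5}
EG (AF p): greatest fixpoint, start Z0 = {s0, s5}, keep only states in Sat with some successor in Z. Z1 = {s0}; Z2 = ∅; fixed.
Sat(EG (AF p)) = ∅
Sat((¬q ∨ p) ∨ (EG (AF p))) = {s0, s1, s2, s5}
AF ((¬q ∨ p) ∨ (EG (AF p))): least fixpoint, start Z0 = {s0, s1, s2, s5}, add states with every successor in Z. Already a fixed point.
Sat(AF ((¬q ∨ p) ∨ (EG (AF p)))) = {s0, s1, s2, s5}

{s0, s1, s2, s5}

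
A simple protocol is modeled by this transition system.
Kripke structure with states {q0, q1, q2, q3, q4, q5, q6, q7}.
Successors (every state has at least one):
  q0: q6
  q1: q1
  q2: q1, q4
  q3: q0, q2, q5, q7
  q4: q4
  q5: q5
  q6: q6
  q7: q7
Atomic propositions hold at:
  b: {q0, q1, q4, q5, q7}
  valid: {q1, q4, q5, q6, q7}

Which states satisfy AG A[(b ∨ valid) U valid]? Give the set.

{q0, q1, q4, q5, q6, q7}

Sat(b ∨ valid) = {q0, q1, q4, q5, q6, q7}
A[(b ∨ valid) U valid]: least fixpoint, start Z0 = Sat(valid) = {q1, q4, q5, q6, q7}, add states in Sat(b ∨ valid) with every successor in Z. Z1 = {q0, q1, q4, q5, q6, q7}; fixed.
Sat(A[(b ∨ valid) U valid]) = {q0, q1, q4, q5, q6, q7}
AG A[(b ∨ valid) U valid]: greatest fixpoint, start Z0 = {q0, q1, q4, q5, q6, q7}, keep only states in Sat with every successor in Z. Already a fixed point.
Sat(AG A[(b ∨ valid) U valid]) = {q0, q1, q4, q5, q6, q7}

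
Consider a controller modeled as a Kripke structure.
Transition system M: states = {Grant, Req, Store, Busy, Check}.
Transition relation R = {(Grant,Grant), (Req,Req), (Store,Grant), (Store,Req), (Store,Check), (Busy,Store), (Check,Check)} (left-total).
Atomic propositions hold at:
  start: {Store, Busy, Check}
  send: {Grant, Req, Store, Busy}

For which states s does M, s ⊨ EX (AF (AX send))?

Sat(AX send) = {s : every successor in {Grant, Req, Store, Busy}} = {Grant, Req, Busy}
AF (AX send): least fixpoint, start Z0 = {Grant, Req, Busy}, add states with every successor in Z. Already a fixed point.
Sat(AF (AX send)) = {Grant, Req, Busy}
Sat(EX (AF (AX send))) = {s : some successor in {Grant, Req, Busy}} = {Grant, Req, Store}

{Grant, Req, Store}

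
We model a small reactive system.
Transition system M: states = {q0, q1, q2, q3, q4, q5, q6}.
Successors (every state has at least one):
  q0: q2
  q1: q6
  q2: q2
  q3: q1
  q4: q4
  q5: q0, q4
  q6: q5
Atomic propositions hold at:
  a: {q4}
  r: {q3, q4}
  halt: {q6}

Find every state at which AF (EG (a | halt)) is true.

Sat(a | halt) = {q4, q6}
EG (a | halt): greatest fixpoint, start Z0 = {q4, q6}, keep only states in Sat with some successor in Z. Z1 = {q4}; fixed.
Sat(EG (a | halt)) = {q4}
AF (EG (a | halt)): least fixpoint, start Z0 = {q4}, add states with every successor in Z. Already a fixed point.
Sat(AF (EG (a | halt))) = {q4}

{q4}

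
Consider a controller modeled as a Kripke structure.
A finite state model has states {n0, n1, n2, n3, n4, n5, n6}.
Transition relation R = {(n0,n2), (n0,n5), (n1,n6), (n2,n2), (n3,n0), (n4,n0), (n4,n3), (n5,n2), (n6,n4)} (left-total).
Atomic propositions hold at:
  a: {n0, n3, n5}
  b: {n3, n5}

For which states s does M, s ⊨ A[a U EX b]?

{n0, n3, n4}

Sat(EX b) = {s : some successor in {n3, n5}} = {n0, n4}
A[a U EX b]: least fixpoint, start Z0 = Sat(EX b) = {n0, n4}, add states in Sat(a) with every successor in Z. Z1 = {n0, n3, n4}; fixed.
Sat(A[a U EX b]) = {n0, n3, n4}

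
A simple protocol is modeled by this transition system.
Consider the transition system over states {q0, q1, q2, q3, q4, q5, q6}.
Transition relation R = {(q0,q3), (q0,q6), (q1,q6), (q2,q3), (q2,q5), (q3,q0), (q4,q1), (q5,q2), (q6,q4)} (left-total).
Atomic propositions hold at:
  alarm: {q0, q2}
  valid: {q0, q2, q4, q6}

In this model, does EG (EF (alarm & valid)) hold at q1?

Sat(alarm & valid) = {q0, q2}
EF (alarm & valid): least fixpoint, start Z0 = {q0, q2}, add states with some successor in Z. Z1 = {q0, q2, q3, q5}; fixed.
Sat(EF (alarm & valid)) = {q0, q2, q3, q5}
EG (EF (alarm & valid)): greatest fixpoint, start Z0 = {q0, q2, q3, q5}, keep only states in Sat with some successor in Z. Already a fixed point.
Sat(EG (EF (alarm & valid))) = {q0, q2, q3, q5}
q1 ∉ Sat(EG (EF (alarm & valid))) = {q0, q2, q3, q5}, so the formula does not hold at q1.

No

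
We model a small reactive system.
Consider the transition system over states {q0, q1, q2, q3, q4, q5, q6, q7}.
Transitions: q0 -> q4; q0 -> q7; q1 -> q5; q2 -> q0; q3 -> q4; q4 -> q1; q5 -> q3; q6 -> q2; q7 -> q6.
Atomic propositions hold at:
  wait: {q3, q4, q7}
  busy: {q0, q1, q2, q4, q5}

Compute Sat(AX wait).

{q0, q3, q5}

Sat(AX wait) = {s : every successor in {q3, q4, q7}} = {q0, q3, q5}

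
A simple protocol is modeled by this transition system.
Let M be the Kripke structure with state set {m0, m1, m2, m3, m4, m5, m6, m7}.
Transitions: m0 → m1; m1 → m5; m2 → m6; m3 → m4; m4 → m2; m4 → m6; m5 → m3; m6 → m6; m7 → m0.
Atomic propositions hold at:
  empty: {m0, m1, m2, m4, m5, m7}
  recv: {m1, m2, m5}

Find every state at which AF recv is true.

AF recv: least fixpoint, start Z0 = {m1, m2, m5}, add states with every successor in Z. Z1 = {m0, m1, m2, m5}; Z2 = {m0, m1, m2, m5, m7}; fixed.
Sat(AF recv) = {m0, m1, m2, m5, m7}

{m0, m1, m2, m5, m7}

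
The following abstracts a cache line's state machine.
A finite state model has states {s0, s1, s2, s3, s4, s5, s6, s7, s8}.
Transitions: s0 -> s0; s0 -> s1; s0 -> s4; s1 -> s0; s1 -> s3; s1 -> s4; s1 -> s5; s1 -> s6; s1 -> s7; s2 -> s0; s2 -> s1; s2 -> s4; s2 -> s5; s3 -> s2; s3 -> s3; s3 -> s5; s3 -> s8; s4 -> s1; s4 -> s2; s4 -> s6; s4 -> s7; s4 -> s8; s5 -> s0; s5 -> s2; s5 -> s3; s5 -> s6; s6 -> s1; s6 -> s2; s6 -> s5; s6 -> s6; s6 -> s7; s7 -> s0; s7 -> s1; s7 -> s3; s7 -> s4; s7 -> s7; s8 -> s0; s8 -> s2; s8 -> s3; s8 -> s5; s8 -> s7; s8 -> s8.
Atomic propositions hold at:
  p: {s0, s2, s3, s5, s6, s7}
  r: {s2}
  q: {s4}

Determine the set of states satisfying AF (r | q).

Sat(r | q) = {s2, s4}
AF (r | q): least fixpoint, start Z0 = {s2, s4}, add states with every successor in Z. Already a fixed point.
Sat(AF (r | q)) = {s2, s4}

{s2, s4}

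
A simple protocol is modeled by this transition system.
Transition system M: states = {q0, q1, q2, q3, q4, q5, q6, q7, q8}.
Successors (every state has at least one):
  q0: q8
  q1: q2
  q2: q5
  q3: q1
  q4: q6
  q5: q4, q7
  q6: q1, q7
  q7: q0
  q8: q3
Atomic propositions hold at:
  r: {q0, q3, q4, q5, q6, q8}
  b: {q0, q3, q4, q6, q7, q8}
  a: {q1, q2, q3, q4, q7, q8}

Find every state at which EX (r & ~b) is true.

{q2}

Sat(~b) = {q1, q2, q5}
Sat(r & ~b) = {q5}
Sat(EX (r & ~b)) = {s : some successor in {q5}} = {q2}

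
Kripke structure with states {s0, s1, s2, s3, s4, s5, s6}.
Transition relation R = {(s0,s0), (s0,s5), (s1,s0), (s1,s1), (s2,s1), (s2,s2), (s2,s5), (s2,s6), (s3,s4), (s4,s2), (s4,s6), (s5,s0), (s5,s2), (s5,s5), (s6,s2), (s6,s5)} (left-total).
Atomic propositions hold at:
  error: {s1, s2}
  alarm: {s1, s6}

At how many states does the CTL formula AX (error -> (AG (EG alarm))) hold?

EG alarm: greatest fixpoint, start Z0 = {s1, s6}, keep only states in Sat with some successor in Z. Z1 = {s1}; fixed.
Sat(EG alarm) = {s1}
AG (EG alarm): greatest fixpoint, start Z0 = {s1}, keep only states in Sat with every successor in Z. Z1 = ∅; fixed.
Sat(AG (EG alarm)) = ∅
Sat(error -> (AG (EG alarm))) = {s0, s3, s4, s5, s6}
Sat(AX (error -> (AG (EG alarm)))) = {s : every successor in {s0, s3, s4, s5, s6}} = {s0, s3}
|Sat(AX (error -> (AG (EG alarm))))| = |{s0, s3}| = 2.

2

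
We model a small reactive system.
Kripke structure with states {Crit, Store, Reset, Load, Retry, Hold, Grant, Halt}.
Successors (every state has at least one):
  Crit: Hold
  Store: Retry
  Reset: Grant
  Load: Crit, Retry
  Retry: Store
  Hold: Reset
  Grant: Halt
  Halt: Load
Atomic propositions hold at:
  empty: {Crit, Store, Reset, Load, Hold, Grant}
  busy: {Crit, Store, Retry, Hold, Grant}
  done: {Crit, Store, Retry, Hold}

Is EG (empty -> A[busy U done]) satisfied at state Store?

Yes

A[busy U done]: least fixpoint, start Z0 = Sat(done) = {Crit, Store, Retry, Hold}, add states in Sat(busy) with every successor in Z. Already a fixed point.
Sat(A[busy U done]) = {Crit, Store, Retry, Hold}
Sat(empty -> A[busy U done]) = {Crit, Store, Retry, Hold, Halt}
EG (empty -> A[busy U done]): greatest fixpoint, start Z0 = {Crit, Store, Retry, Hold, Halt}, keep only states in Sat with some successor in Z. Z1 = {Crit, Store, Retry}; Z2 = {Store, Retry}; fixed.
Sat(EG (empty -> A[busy U done])) = {Store, Retry}
Store ∈ Sat(EG (empty -> A[busy U done])) = {Store, Retry}, so the formula holds at Store.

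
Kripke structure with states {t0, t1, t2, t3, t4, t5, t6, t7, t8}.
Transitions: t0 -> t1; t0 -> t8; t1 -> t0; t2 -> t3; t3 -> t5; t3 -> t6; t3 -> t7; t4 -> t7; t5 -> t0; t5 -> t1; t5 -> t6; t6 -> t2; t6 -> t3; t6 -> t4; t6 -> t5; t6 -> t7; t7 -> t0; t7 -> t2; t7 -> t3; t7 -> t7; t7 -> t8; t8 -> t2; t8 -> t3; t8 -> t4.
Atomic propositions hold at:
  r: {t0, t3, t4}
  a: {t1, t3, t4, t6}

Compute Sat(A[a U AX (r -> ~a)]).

Sat(~a) = {t0, t2, t5, t7, t8}
Sat(r -> ~a) = {t0, t1, t2, t5, t6, t7, t8}
Sat(AX (r -> ~a)) = {s : every successor in {t0, t1, t2, t5, t6, t7, t8}} = {t0, t1, t3, t4, t5}
A[a U AX (r -> ~a)]: least fixpoint, start Z0 = Sat(AX (r -> ~a)) = {t0, t1, t3, t4, t5}, add states in Sat(a) with every successor in Z. Already a fixed point.
Sat(A[a U AX (r -> ~a)]) = {t0, t1, t3, t4, t5}

{t0, t1, t3, t4, t5}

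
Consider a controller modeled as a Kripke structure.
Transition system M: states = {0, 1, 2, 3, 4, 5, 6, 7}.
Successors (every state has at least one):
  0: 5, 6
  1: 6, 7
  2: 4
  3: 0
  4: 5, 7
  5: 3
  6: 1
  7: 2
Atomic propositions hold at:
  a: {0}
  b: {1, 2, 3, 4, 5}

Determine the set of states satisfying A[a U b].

A[a U b]: least fixpoint, start Z0 = Sat(b) = {1, 2, 3, 4, 5}, add states in Sat(a) with every successor in Z. Already a fixed point.
Sat(A[a U b]) = {1, 2, 3, 4, 5}

{1, 2, 3, 4, 5}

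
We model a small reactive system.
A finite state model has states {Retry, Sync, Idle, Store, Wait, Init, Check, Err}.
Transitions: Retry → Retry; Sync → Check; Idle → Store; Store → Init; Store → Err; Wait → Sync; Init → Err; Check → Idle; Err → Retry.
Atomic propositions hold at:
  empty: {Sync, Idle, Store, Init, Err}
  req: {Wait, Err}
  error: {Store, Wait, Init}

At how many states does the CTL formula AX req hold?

1

Sat(AX req) = {s : every successor in {Wait, Err}} = {Init}
|Sat(AX req)| = |{Init}| = 1.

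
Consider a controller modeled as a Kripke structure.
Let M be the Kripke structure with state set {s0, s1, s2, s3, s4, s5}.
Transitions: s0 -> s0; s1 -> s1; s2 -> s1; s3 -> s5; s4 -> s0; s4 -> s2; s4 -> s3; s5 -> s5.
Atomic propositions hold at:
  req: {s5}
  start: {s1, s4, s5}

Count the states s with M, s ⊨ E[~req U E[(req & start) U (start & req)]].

Sat(~req) = {s0, s1, s2, s3, s4}
Sat(req & start) = {s5}
Sat(start & req) = {s5}
E[(req & start) U (start & req)]: least fixpoint, start Z0 = Sat((start & req)) = {s5}, add states in Sat(req & start) with some successor in Z. Already a fixed point.
Sat(E[(req & start) U (start & req)]) = {s5}
E[~req U E[(req & start) U (start & req)]]: least fixpoint, start Z0 = Sat(E[(req & start) U (start & req)]) = {s5}, add states in Sat(~req) with some successor in Z. Z1 = {s3, s5}; Z2 = {s3, s4, s5}; fixed.
Sat(E[~req U E[(req & start) U (start & req)]]) = {s3, s4, s5}
|Sat(E[~req U E[(req & start) U (start & req)]])| = |{s3, s4, s5}| = 3.

3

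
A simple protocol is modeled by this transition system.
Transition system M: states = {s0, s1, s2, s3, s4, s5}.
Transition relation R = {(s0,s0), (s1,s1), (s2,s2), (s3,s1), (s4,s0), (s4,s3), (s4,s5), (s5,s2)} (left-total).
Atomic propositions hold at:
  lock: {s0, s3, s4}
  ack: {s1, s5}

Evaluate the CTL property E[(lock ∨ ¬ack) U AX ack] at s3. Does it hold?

Yes

Sat(¬ack) = {s0, s2, s3, s4}
Sat(lock ∨ ¬ack) = {s0, s2, s3, s4}
Sat(AX ack) = {s : every successor in {s1, s5}} = {s1, s3}
E[(lock ∨ ¬ack) U AX ack]: least fixpoint, start Z0 = Sat(AX ack) = {s1, s3}, add states in Sat(lock ∨ ¬ack) with some successor in Z. Z1 = {s1, s3, s4}; fixed.
Sat(E[(lock ∨ ¬ack) U AX ack]) = {s1, s3, s4}
s3 ∈ Sat(E[(lock ∨ ¬ack) U AX ack]) = {s1, s3, s4}, so the formula holds at s3.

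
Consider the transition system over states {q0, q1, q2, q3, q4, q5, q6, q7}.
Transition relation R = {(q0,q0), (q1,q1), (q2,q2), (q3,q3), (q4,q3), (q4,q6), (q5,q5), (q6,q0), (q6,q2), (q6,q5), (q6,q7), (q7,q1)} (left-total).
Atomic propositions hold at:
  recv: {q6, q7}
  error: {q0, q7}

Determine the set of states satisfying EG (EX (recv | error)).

Sat(recv | error) = {q0, q6, q7}
Sat(EX (recv | error)) = {s : some successor in {q0, q6, q7}} = {q0, q4, q6}
EG (EX (recv | error)): greatest fixpoint, start Z0 = {q0, q4, q6}, keep only states in Sat with some successor in Z. Already a fixed point.
Sat(EG (EX (recv | error))) = {q0, q4, q6}

{q0, q4, q6}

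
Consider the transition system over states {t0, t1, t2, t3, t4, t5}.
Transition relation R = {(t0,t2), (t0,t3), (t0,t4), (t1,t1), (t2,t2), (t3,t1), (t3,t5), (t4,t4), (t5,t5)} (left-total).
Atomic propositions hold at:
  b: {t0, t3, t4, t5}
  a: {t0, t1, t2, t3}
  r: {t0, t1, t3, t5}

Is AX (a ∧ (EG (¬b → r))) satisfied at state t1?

Yes

Sat(¬b) = {t1, t2}
Sat(¬b → r) = {t0, t1, t3, t4, t5}
EG (¬b → r): greatest fixpoint, start Z0 = {t0, t1, t3, t4, t5}, keep only states in Sat with some successor in Z. Already a fixed point.
Sat(EG (¬b → r)) = {t0, t1, t3, t4, t5}
Sat(a ∧ (EG (¬b → r))) = {t0, t1, t3}
Sat(AX (a ∧ (EG (¬b → r)))) = {s : every successor in {t0, t1, t3}} = {t1}
t1 ∈ Sat(AX (a ∧ (EG (¬b → r)))) = {t1}, so the formula holds at t1.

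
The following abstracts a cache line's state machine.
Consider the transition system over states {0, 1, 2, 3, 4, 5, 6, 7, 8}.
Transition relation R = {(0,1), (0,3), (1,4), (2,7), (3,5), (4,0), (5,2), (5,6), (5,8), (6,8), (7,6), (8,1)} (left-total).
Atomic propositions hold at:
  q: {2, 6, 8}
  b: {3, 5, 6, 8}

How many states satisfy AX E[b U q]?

E[b U q]: least fixpoint, start Z0 = Sat(q) = {2, 6, 8}, add states in Sat(b) with some successor in Z. Z1 = {2, 5, 6, 8}; Z2 = {2, 3, 5, 6, 8}; fixed.
Sat(E[b U q]) = {2, 3, 5, 6, 8}
Sat(AX E[b U q]) = {s : every successor in {2, 3, 5, 6, 8}} = {3, 5, 6, 7}
|Sat(AX E[b U q])| = |{3, 5, 6, 7}| = 4.

4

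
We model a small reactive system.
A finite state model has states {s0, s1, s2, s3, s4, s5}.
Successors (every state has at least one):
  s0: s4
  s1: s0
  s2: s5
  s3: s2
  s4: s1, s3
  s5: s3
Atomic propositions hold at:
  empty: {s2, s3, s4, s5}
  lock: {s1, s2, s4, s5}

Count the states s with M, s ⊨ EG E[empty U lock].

4

E[empty U lock]: least fixpoint, start Z0 = Sat(lock) = {s1, s2, s4, s5}, add states in Sat(empty) with some successor in Z. Z1 = {s1, s2, s3, s4, s5}; fixed.
Sat(E[empty U lock]) = {s1, s2, s3, s4, s5}
EG E[empty U lock]: greatest fixpoint, start Z0 = {s1, s2, s3, s4, s5}, keep only states in Sat with some successor in Z. Z1 = {s2, s3, s4, s5}; fixed.
Sat(EG E[empty U lock]) = {s2, s3, s4, s5}
|Sat(EG E[empty U lock])| = |{s2, s3, s4, s5}| = 4.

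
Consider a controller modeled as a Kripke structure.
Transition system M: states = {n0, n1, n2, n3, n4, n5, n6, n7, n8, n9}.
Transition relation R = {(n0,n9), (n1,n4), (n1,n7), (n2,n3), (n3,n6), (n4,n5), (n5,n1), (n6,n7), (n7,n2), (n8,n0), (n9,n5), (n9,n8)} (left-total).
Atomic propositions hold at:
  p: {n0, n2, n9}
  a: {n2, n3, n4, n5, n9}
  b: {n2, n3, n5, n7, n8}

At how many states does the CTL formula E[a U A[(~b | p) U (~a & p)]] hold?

1

Sat(~b) = {n0, n1, n4, n6, n9}
Sat(~b | p) = {n0, n1, n2, n4, n6, n9}
Sat(~a) = {n0, n1, n6, n7, n8}
Sat(~a & p) = {n0}
A[(~b | p) U (~a & p)]: least fixpoint, start Z0 = Sat((~a & p)) = {n0}, add states in Sat(~b | p) with every successor in Z. Already a fixed point.
Sat(A[(~b | p) U (~a & p)]) = {n0}
E[a U A[(~b | p) U (~a & p)]]: least fixpoint, start Z0 = Sat(A[(~b | p) U (~a & p)]) = {n0}, add states in Sat(a) with some successor in Z. Already a fixed point.
Sat(E[a U A[(~b | p) U (~a & p)]]) = {n0}
|Sat(E[a U A[(~b | p) U (~a & p)]])| = |{n0}| = 1.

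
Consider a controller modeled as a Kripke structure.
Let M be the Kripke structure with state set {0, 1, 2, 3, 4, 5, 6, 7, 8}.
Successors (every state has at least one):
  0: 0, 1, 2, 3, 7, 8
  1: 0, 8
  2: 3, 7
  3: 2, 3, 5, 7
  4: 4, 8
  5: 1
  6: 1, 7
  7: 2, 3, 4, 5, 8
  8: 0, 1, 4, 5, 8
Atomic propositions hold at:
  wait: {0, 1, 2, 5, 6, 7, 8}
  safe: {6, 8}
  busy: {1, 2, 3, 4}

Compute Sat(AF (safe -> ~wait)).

{0, 1, 2, 3, 4, 5, 6, 7}

Sat(~wait) = {3, 4}
Sat(safe -> ~wait) = {0, 1, 2, 3, 4, 5, 7}
AF (safe -> ~wait): least fixpoint, start Z0 = {0, 1, 2, 3, 4, 5, 7}, add states with every successor in Z. Z1 = {0, 1, 2, 3, 4, 5, 6, 7}; fixed.
Sat(AF (safe -> ~wait)) = {0, 1, 2, 3, 4, 5, 6, 7}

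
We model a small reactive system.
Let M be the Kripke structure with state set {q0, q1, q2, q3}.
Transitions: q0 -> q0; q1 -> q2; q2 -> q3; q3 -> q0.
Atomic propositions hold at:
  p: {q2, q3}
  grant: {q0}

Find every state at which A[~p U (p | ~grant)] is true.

{q1, q2, q3}

Sat(~p) = {q0, q1}
Sat(~grant) = {q1, q2, q3}
Sat(p | ~grant) = {q1, q2, q3}
A[~p U (p | ~grant)]: least fixpoint, start Z0 = Sat((p | ~grant)) = {q1, q2, q3}, add states in Sat(~p) with every successor in Z. Already a fixed point.
Sat(A[~p U (p | ~grant)]) = {q1, q2, q3}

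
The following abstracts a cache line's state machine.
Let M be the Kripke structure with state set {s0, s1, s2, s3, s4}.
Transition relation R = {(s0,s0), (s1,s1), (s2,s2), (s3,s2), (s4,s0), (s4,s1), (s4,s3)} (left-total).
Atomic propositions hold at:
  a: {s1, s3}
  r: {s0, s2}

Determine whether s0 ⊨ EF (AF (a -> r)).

Sat(a -> r) = {s0, s2, s4}
AF (a -> r): least fixpoint, start Z0 = {s0, s2, s4}, add states with every successor in Z. Z1 = {s0, s2, s3, s4}; fixed.
Sat(AF (a -> r)) = {s0, s2, s3, s4}
EF (AF (a -> r)): least fixpoint, start Z0 = {s0, s2, s3, s4}, add states with some successor in Z. Already a fixed point.
Sat(EF (AF (a -> r))) = {s0, s2, s3, s4}
s0 ∈ Sat(EF (AF (a -> r))) = {s0, s2, s3, s4}, so the formula holds at s0.

Yes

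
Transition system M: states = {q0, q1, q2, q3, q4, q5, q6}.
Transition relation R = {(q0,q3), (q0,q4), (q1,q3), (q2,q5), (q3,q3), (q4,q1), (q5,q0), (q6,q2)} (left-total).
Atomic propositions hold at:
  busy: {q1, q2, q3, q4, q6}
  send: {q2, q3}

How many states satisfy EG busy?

3

EG busy: greatest fixpoint, start Z0 = {q1, q2, q3, q4, q6}, keep only states in Sat with some successor in Z. Z1 = {q1, q3, q4, q6}; Z2 = {q1, q3, q4}; fixed.
Sat(EG busy) = {q1, q3, q4}
|Sat(EG busy)| = |{q1, q3, q4}| = 3.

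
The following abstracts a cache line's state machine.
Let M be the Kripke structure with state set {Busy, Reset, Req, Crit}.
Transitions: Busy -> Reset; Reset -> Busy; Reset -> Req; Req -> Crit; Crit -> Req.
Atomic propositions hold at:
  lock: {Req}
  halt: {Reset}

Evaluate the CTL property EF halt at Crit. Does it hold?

EF halt: least fixpoint, start Z0 = {Reset}, add states with some successor in Z. Z1 = {Busy, Reset}; fixed.
Sat(EF halt) = {Busy, Reset}
Crit ∉ Sat(EF halt) = {Busy, Reset}, so the formula does not hold at Crit.

No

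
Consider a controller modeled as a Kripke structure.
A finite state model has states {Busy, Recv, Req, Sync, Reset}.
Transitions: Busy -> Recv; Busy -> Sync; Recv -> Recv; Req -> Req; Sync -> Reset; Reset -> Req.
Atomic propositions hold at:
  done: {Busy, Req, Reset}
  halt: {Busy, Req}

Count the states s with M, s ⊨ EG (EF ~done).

2

Sat(~done) = {Recv, Sync}
EF ~done: least fixpoint, start Z0 = {Recv, Sync}, add states with some successor in Z. Z1 = {Busy, Recv, Sync}; fixed.
Sat(EF ~done) = {Busy, Recv, Sync}
EG (EF ~done): greatest fixpoint, start Z0 = {Busy, Recv, Sync}, keep only states in Sat with some successor in Z. Z1 = {Busy, Recv}; fixed.
Sat(EG (EF ~done)) = {Busy, Recv}
|Sat(EG (EF ~done))| = |{Busy, Recv}| = 2.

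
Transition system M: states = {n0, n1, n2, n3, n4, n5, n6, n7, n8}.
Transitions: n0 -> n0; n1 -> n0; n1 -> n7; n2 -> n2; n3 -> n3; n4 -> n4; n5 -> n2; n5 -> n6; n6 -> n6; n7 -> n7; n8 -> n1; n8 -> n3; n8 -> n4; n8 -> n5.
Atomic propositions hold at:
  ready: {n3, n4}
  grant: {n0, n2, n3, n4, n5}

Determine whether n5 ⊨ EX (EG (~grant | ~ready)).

Sat(~grant) = {n1, n6, n7, n8}
Sat(~ready) = {n0, n1, n2, n5, n6, n7, n8}
Sat(~grant | ~ready) = {n0, n1, n2, n5, n6, n7, n8}
EG (~grant | ~ready): greatest fixpoint, start Z0 = {n0, n1, n2, n5, n6, n7, n8}, keep only states in Sat with some successor in Z. Already a fixed point.
Sat(EG (~grant | ~ready)) = {n0, n1, n2, n5, n6, n7, n8}
Sat(EX (EG (~grant | ~ready))) = {s : some successor in {n0, n1, n2, n5, n6, n7, n8}} = {n0, n1, n2, n5, n6, n7, n8}
n5 ∈ Sat(EX (EG (~grant | ~ready))) = {n0, n1, n2, n5, n6, n7, n8}, so the formula holds at n5.

Yes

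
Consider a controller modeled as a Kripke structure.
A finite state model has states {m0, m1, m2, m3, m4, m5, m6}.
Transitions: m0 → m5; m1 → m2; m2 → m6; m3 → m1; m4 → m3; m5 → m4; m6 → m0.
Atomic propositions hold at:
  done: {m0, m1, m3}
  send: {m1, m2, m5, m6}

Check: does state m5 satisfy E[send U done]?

E[send U done]: least fixpoint, start Z0 = Sat(done) = {m0, m1, m3}, add states in Sat(send) with some successor in Z. Z1 = {m0, m1, m3, m6}; Z2 = {m0, m1, m2, m3, m6}; fixed.
Sat(E[send U done]) = {m0, m1, m2, m3, m6}
m5 ∉ Sat(E[send U done]) = {m0, m1, m2, m3, m6}, so the formula does not hold at m5.

No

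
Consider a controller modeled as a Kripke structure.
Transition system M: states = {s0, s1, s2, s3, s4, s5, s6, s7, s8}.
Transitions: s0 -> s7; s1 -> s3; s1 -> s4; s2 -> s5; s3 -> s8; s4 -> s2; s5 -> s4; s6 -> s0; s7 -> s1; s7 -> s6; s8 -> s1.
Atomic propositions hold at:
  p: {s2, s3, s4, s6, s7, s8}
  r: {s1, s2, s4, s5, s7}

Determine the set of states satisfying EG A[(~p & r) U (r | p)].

{s1, s2, s3, s4, s5, s7, s8}

Sat(~p) = {s0, s1, s5}
Sat(~p & r) = {s1, s5}
Sat(r | p) = {s1, s2, s3, s4, s5, s6, s7, s8}
A[(~p & r) U (r | p)]: least fixpoint, start Z0 = Sat((r | p)) = {s1, s2, s3, s4, s5, s6, s7, s8}, add states in Sat(~p & r) with every successor in Z. Already a fixed point.
Sat(A[(~p & r) U (r | p)]) = {s1, s2, s3, s4, s5, s6, s7, s8}
EG A[(~p & r) U (r | p)]: greatest fixpoint, start Z0 = {s1, s2, s3, s4, s5, s6, s7, s8}, keep only states in Sat with some successor in Z. Z1 = {s1, s2, s3, s4, s5, s7, s8}; fixed.
Sat(EG A[(~p & r) U (r | p)]) = {s1, s2, s3, s4, s5, s7, s8}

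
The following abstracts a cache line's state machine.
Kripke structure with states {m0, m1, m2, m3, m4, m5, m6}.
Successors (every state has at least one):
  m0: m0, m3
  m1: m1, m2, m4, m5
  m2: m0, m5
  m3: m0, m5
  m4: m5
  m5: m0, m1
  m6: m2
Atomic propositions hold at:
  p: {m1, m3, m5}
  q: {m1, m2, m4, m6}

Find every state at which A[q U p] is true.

A[q U p]: least fixpoint, start Z0 = Sat(p) = {m1, m3, m5}, add states in Sat(q) with every successor in Z. Z1 = {m1, m3, m4, m5}; fixed.
Sat(A[q U p]) = {m1, m3, m4, m5}

{m1, m3, m4, m5}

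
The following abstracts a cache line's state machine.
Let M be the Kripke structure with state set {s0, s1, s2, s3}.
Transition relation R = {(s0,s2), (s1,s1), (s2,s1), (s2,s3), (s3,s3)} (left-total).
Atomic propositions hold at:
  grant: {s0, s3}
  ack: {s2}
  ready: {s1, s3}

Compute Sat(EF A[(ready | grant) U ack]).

{s0, s2}

Sat(ready | grant) = {s0, s1, s3}
A[(ready | grant) U ack]: least fixpoint, start Z0 = Sat(ack) = {s2}, add states in Sat(ready | grant) with every successor in Z. Z1 = {s0, s2}; fixed.
Sat(A[(ready | grant) U ack]) = {s0, s2}
EF A[(ready | grant) U ack]: least fixpoint, start Z0 = {s0, s2}, add states with some successor in Z. Already a fixed point.
Sat(EF A[(ready | grant) U ack]) = {s0, s2}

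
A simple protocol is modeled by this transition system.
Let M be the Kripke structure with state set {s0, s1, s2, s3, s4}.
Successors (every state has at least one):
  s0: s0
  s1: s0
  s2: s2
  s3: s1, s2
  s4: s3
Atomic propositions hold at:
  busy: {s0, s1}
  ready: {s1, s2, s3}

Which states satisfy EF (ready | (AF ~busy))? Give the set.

Sat(~busy) = {s2, s3, s4}
AF ~busy: least fixpoint, start Z0 = {s2, s3, s4}, add states with every successor in Z. Already a fixed point.
Sat(AF ~busy) = {s2, s3, s4}
Sat(ready | (AF ~busy)) = {s1, s2, s3, s4}
EF (ready | (AF ~busy)): least fixpoint, start Z0 = {s1, s2, s3, s4}, add states with some successor in Z. Already a fixed point.
Sat(EF (ready | (AF ~busy))) = {s1, s2, s3, s4}

{s1, s2, s3, s4}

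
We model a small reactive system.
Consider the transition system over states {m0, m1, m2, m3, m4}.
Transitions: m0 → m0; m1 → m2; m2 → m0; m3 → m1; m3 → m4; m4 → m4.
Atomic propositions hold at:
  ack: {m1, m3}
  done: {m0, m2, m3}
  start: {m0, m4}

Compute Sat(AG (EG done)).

{m0, m2}

EG done: greatest fixpoint, start Z0 = {m0, m2, m3}, keep only states in Sat with some successor in Z. Z1 = {m0, m2}; fixed.
Sat(EG done) = {m0, m2}
AG (EG done): greatest fixpoint, start Z0 = {m0, m2}, keep only states in Sat with every successor in Z. Already a fixed point.
Sat(AG (EG done)) = {m0, m2}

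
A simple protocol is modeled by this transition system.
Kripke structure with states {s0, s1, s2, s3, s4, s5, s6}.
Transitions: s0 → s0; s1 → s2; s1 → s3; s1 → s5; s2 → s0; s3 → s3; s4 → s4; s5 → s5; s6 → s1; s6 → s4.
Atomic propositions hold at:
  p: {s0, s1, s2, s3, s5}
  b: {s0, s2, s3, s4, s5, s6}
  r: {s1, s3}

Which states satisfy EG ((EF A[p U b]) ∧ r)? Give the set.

{s1, s3}

A[p U b]: least fixpoint, start Z0 = Sat(b) = {s0, s2, s3, s4, s5, s6}, add states in Sat(p) with every successor in Z. Z1 = {s0, s1, s2, s3, s4, s5, s6}; fixed.
Sat(A[p U b]) = {s0, s1, s2, s3, s4, s5, s6}
EF A[p U b]: least fixpoint, start Z0 = {s0, s1, s2, s3, s4, s5, s6}, add states with some successor in Z. Already a fixed point.
Sat(EF A[p U b]) = {s0, s1, s2, s3, s4, s5, s6}
Sat((EF A[p U b]) ∧ r) = {s1, s3}
EG ((EF A[p U b]) ∧ r): greatest fixpoint, start Z0 = {s1, s3}, keep only states in Sat with some successor in Z. Already a fixed point.
Sat(EG ((EF A[p U b]) ∧ r)) = {s1, s3}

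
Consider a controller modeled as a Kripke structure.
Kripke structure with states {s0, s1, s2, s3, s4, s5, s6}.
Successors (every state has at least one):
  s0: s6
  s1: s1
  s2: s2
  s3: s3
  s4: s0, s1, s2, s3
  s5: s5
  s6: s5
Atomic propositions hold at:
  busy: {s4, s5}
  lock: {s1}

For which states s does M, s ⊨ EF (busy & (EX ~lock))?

Sat(~lock) = {s0, s2, s3, s4, s5, s6}
Sat(EX ~lock) = {s : some successor in {s0, s2, s3, s4, s5, s6}} = {s0, s2, s3, s4, s5, s6}
Sat(busy & (EX ~lock)) = {s4, s5}
EF (busy & (EX ~lock)): least fixpoint, start Z0 = {s4, s5}, add states with some successor in Z. Z1 = {s4, s5, s6}; Z2 = {s0, s4, s5, s6}; fixed.
Sat(EF (busy & (EX ~lock))) = {s0, s4, s5, s6}

{s0, s4, s5, s6}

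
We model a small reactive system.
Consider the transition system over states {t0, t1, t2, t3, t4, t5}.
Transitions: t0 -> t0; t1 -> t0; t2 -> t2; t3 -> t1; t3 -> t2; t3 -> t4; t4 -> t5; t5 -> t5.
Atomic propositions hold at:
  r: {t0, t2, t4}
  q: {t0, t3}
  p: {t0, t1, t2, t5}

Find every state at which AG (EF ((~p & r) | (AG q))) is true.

Sat(~p) = {t3, t4}
Sat(~p & r) = {t4}
AG q: greatest fixpoint, start Z0 = {t0, t3}, keep only states in Sat with every successor in Z. Z1 = {t0}; fixed.
Sat(AG q) = {t0}
Sat((~p & r) | (AG q)) = {t0, t4}
EF ((~p & r) | (AG q)): least fixpoint, start Z0 = {t0, t4}, add states with some successor in Z. Z1 = {t0, t1, t3, t4}; fixed.
Sat(EF ((~p & r) | (AG q))) = {t0, t1, t3, t4}
AG (EF ((~p & r) | (AG q))): greatest fixpoint, start Z0 = {t0, t1, t3, t4}, keep only states in Sat with every successor in Z. Z1 = {t0, t1}; fixed.
Sat(AG (EF ((~p & r) | (AG q)))) = {t0, t1}

{t0, t1}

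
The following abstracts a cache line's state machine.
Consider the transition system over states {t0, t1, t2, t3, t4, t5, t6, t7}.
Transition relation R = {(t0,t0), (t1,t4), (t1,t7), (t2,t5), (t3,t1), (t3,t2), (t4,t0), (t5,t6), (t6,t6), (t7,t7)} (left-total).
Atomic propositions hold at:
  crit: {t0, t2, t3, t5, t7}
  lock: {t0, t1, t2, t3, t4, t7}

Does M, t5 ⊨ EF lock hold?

No

EF lock: least fixpoint, start Z0 = {t0, t1, t2, t3, t4, t7}, add states with some successor in Z. Already a fixed point.
Sat(EF lock) = {t0, t1, t2, t3, t4, t7}
t5 ∉ Sat(EF lock) = {t0, t1, t2, t3, t4, t7}, so the formula does not hold at t5.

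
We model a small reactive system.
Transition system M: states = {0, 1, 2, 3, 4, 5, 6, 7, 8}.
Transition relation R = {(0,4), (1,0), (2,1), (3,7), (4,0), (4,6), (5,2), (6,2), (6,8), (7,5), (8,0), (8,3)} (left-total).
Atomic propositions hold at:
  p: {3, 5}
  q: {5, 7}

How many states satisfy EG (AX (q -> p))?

8

Sat(q -> p) = {0, 1, 2, 3, 4, 5, 6, 8}
Sat(AX (q -> p)) = {s : every successor in {0, 1, 2, 3, 4, 5, 6, 8}} = {0, 1, 2, 4, 5, 6, 7, 8}
EG (AX (q -> p)): greatest fixpoint, start Z0 = {0, 1, 2, 4, 5, 6, 7, 8}, keep only states in Sat with some successor in Z. Already a fixed point.
Sat(EG (AX (q -> p))) = {0, 1, 2, 4, 5, 6, 7, 8}
|Sat(EG (AX (q -> p)))| = |{0, 1, 2, 4, 5, 6, 7, 8}| = 8.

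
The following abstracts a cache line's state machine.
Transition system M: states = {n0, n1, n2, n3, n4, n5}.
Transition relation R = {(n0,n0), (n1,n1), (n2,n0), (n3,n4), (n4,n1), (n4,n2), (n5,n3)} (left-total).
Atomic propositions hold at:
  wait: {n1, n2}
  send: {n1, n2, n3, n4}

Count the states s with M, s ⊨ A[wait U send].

4

A[wait U send]: least fixpoint, start Z0 = Sat(send) = {n1, n2, n3, n4}, add states in Sat(wait) with every successor in Z. Already a fixed point.
Sat(A[wait U send]) = {n1, n2, n3, n4}
|Sat(A[wait U send])| = |{n1, n2, n3, n4}| = 4.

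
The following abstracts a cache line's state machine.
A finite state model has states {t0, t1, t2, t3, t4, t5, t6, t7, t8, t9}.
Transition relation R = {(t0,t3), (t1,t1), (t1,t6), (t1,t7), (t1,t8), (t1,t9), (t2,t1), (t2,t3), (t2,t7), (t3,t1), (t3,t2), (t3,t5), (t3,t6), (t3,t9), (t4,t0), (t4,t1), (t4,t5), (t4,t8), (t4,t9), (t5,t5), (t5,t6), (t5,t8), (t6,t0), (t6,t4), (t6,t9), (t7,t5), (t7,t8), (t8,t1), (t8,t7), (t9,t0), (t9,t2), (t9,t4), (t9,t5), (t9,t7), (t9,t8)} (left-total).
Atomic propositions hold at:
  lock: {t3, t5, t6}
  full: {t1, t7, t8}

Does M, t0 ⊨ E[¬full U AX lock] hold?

Sat(¬full) = {t0, t2, t3, t4, t5, t6, t9}
Sat(AX lock) = {s : every successor in {t3, t5, t6}} = {t0}
E[¬full U AX lock]: least fixpoint, start Z0 = Sat(AX lock) = {t0}, add states in Sat(¬full) with some successor in Z. Z1 = {t0, t4, t6, t9}; Z2 = {t0, t3, t4, t5, t6, t9}; Z3 = {t0, t2, t3, t4, t5, t6, t9}; fixed.
Sat(E[¬full U AX lock]) = {t0, t2, t3, t4, t5, t6, t9}
t0 ∈ Sat(E[¬full U AX lock]) = {t0, t2, t3, t4, t5, t6, t9}, so the formula holds at t0.

Yes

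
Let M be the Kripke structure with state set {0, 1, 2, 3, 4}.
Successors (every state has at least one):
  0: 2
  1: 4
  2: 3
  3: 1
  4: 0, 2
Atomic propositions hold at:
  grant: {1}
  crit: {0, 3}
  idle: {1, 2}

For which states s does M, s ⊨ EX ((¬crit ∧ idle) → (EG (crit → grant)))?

Sat(¬crit) = {1, 2, 4}
Sat(¬crit ∧ idle) = {1, 2}
Sat(crit → grant) = {1, 2, 4}
EG (crit → grant): greatest fixpoint, start Z0 = {1, 2, 4}, keep only states in Sat with some successor in Z. Z1 = {1, 4}; Z2 = {1}; Z3 = ∅; fixed.
Sat(EG (crit → grant)) = ∅
Sat((¬crit ∧ idle) → (EG (crit → grant))) = {0, 3, 4}
Sat(EX ((¬crit ∧ idle) → (EG (crit → grant)))) = {s : some successor in {0, 3, 4}} = {1, 2, 4}

{1, 2, 4}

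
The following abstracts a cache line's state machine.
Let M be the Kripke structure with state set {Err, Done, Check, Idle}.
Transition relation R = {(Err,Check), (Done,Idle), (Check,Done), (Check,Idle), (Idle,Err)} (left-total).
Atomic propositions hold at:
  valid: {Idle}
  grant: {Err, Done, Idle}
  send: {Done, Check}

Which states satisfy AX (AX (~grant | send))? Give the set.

Sat(~grant) = {Check}
Sat(~grant | send) = {Done, Check}
Sat(AX (~grant | send)) = {s : every successor in {Done, Check}} = {Err}
Sat(AX (AX (~grant | send))) = {s : every successor in {Err}} = {Idle}

{Idle}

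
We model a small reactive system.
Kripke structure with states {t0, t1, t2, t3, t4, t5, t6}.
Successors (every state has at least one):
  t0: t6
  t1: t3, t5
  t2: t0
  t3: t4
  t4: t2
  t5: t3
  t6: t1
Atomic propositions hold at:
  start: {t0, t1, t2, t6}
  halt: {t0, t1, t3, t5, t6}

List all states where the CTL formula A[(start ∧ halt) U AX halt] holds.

{t0, t1, t2, t5, t6}

Sat(start ∧ halt) = {t0, t1, t6}
Sat(AX halt) = {s : every successor in {t0, t1, t3, t5, t6}} = {t0, t1, t2, t5, t6}
A[(start ∧ halt) U AX halt]: least fixpoint, start Z0 = Sat(AX halt) = {t0, t1, t2, t5, t6}, add states in Sat(start ∧ halt) with every successor in Z. Already a fixed point.
Sat(A[(start ∧ halt) U AX halt]) = {t0, t1, t2, t5, t6}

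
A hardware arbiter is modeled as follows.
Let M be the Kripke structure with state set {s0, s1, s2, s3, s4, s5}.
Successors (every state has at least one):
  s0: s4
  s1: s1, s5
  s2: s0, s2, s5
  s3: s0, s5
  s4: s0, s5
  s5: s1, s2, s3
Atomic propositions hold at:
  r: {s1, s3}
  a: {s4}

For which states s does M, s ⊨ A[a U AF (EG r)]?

EG r: greatest fixpoint, start Z0 = {s1, s3}, keep only states in Sat with some successor in Z. Z1 = {s1}; fixed.
Sat(EG r) = {s1}
AF (EG r): least fixpoint, start Z0 = {s1}, add states with every successor in Z. Already a fixed point.
Sat(AF (EG r)) = {s1}
A[a U AF (EG r)]: least fixpoint, start Z0 = Sat(AF (EG r)) = {s1}, add states in Sat(a) with every successor in Z. Already a fixed point.
Sat(A[a U AF (EG r)]) = {s1}

{s1}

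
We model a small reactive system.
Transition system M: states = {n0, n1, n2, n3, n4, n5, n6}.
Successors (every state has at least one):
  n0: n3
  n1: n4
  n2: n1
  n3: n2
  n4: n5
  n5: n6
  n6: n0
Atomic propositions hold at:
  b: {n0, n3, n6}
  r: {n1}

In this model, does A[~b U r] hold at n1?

Sat(~b) = {n1, n2, n4, n5}
A[~b U r]: least fixpoint, start Z0 = Sat(r) = {n1}, add states in Sat(~b) with every successor in Z. Z1 = {n1, n2}; fixed.
Sat(A[~b U r]) = {n1, n2}
n1 ∈ Sat(A[~b U r]) = {n1, n2}, so the formula holds at n1.

Yes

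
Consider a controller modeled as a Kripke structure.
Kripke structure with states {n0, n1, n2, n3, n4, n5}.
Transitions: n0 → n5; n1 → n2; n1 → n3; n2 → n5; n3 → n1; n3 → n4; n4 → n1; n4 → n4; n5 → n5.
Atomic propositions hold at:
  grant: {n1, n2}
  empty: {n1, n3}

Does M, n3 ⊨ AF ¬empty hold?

No

Sat(¬empty) = {n0, n2, n4, n5}
AF ¬empty: least fixpoint, start Z0 = {n0, n2, n4, n5}, add states with every successor in Z. Already a fixed point.
Sat(AF ¬empty) = {n0, n2, n4, n5}
n3 ∉ Sat(AF ¬empty) = {n0, n2, n4, n5}, so the formula does not hold at n3.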